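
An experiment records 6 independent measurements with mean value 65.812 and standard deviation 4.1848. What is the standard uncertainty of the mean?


The standard uncertainty for Type A evaluation is u = s / sqrt(n).
u = 4.1848 / sqrt(6)
u = 4.1848 / 2.4495
u = 1.7084

1.7084


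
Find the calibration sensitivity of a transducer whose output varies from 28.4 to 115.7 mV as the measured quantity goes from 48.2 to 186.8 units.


Sensitivity = (y2 - y1) / (x2 - x1).
S = (115.7 - 28.4) / (186.8 - 48.2)
S = 87.3 / 138.6
S = 0.6299 mV/unit

0.6299 mV/unit


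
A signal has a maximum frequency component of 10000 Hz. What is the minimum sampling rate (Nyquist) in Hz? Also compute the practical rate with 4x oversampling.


By Nyquist theorem, fs_min = 2 * fmax.
fs_min = 2 * 10000 = 20000 Hz
Practical rate = 4 * fs_min = 4 * 20000 = 80000 Hz

fs_min = 20000 Hz, fs_practical = 80000 Hz


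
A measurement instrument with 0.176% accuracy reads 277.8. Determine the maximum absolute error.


Absolute error = (accuracy% / 100) * reading.
Error = (0.176 / 100) * 277.8
Error = 0.00176 * 277.8
Error = 0.4889

0.4889


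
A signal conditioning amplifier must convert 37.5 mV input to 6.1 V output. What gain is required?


Gain = Vout / Vin (converting to same units).
G = 6.1 V / 37.5 mV
G = 6100.0 mV / 37.5 mV
G = 162.67

162.67


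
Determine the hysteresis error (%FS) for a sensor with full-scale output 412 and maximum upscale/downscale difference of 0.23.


Hysteresis = (max difference / full scale) * 100%.
H = (0.23 / 412) * 100
H = 0.056 %FS

0.056 %FS


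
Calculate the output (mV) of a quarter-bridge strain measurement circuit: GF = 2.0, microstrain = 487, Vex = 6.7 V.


Quarter bridge output: Vout = (GF * epsilon * Vex) / 4.
Vout = (2.0 * 487e-6 * 6.7) / 4
Vout = 0.0065258 / 4 V
Vout = 0.00163145 V = 1.6315 mV

1.6315 mV


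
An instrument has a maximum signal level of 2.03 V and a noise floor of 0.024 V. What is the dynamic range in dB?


Dynamic range = 20 * log10(Vmax / Vnoise).
DR = 20 * log10(2.03 / 0.024)
DR = 20 * log10(84.58)
DR = 38.55 dB

38.55 dB


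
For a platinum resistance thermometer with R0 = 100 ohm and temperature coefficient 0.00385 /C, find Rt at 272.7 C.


The RTD equation: Rt = R0 * (1 + alpha * T).
Rt = 100 * (1 + 0.00385 * 272.7)
Rt = 100 * (1 + 1.049895)
Rt = 100 * 2.049895
Rt = 204.99 ohm

204.99 ohm


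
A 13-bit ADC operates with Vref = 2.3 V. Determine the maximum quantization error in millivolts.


The maximum quantization error is +/- LSB/2.
LSB = Vref / 2^n = 2.3 / 8192 = 0.00028076 V
Max error = LSB / 2 = 0.00028076 / 2 = 0.00014038 V
Max error = 0.1404 mV

0.1404 mV


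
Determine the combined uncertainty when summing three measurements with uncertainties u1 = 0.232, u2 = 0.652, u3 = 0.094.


For a sum of independent quantities, uc = sqrt(u1^2 + u2^2 + u3^2).
uc = sqrt(0.232^2 + 0.652^2 + 0.094^2)
uc = sqrt(0.053824 + 0.425104 + 0.008836)
uc = 0.6984

0.6984


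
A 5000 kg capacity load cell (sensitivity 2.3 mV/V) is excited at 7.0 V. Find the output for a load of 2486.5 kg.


Vout = rated_output * Vex * (load / capacity).
Vout = 2.3 * 7.0 * (2486.5 / 5000)
Vout = 2.3 * 7.0 * 0.4973
Vout = 8.007 mV

8.007 mV


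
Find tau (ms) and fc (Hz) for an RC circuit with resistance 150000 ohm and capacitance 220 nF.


Time constant: tau = R * C.
tau = 150000 * 2.20e-07 = 0.033 s
tau = 33.0 ms
Cutoff frequency: fc = 1 / (2*pi*R*C).
fc = 1 / (2*pi*0.033) = 4.82 Hz

tau = 33.0 ms, fc = 4.82 Hz


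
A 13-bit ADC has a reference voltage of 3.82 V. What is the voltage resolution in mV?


The resolution (LSB) of an ADC is Vref / 2^n.
LSB = 3.82 / 2^13
LSB = 3.82 / 8192
LSB = 0.00046631 V = 0.46630859 mV

0.46630859 mV


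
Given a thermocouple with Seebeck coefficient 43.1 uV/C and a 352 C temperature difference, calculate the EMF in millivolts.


The thermocouple output V = sensitivity * dT.
V = 43.1 uV/C * 352 C
V = 15171.2 uV
V = 15.171 mV

15.171 mV


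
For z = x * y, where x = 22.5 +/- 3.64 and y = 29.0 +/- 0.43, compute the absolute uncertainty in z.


For a product z = x*y, the relative uncertainty is:
uz/z = sqrt((ux/x)^2 + (uy/y)^2)
Relative uncertainties: ux/x = 3.64/22.5 = 0.161778
uy/y = 0.43/29.0 = 0.014828
z = 22.5 * 29.0 = 652.5
uz = 652.5 * sqrt(0.161778^2 + 0.014828^2) = 106.002

106.002


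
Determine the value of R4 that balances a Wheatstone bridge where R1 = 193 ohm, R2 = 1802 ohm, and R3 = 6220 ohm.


At balance: R1*R4 = R2*R3, so R4 = R2*R3/R1.
R4 = 1802 * 6220 / 193
R4 = 11208440 / 193
R4 = 58074.82 ohm

58074.82 ohm


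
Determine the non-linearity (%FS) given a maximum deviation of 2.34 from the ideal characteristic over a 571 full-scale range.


Linearity error = (max deviation / full scale) * 100%.
Linearity = (2.34 / 571) * 100
Linearity = 0.41 %FS

0.41 %FS


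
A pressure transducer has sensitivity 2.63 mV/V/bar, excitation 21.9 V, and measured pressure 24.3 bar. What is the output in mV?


Output = sensitivity * Vex * P.
Vout = 2.63 * 21.9 * 24.3
Vout = 57.597 * 24.3
Vout = 1399.61 mV

1399.61 mV


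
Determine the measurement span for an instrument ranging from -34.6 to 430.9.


Span = upper range - lower range.
Span = 430.9 - (-34.6)
Span = 465.5

465.5


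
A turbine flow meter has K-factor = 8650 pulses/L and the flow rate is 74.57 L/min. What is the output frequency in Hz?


Frequency = K * Q / 60 (converting L/min to L/s).
f = 8650 * 74.57 / 60
f = 645030.5 / 60
f = 10750.51 Hz

10750.51 Hz


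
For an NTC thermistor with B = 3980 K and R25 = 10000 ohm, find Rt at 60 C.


NTC thermistor equation: Rt = R25 * exp(B * (1/T - 1/T25)).
T in Kelvin: 333.15 K, T25 = 298.15 K
1/T - 1/T25 = 1/333.15 - 1/298.15 = -0.00035237
B * (1/T - 1/T25) = 3980 * -0.00035237 = -1.4024
Rt = 10000 * exp(-1.4024) = 2460.0 ohm

2460.0 ohm


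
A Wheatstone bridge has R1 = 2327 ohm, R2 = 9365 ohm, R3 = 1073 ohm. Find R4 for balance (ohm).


At balance: R1*R4 = R2*R3, so R4 = R2*R3/R1.
R4 = 9365 * 1073 / 2327
R4 = 10048645 / 2327
R4 = 4318.28 ohm

4318.28 ohm


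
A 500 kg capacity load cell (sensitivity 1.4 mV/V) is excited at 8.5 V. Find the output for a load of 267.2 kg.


Vout = rated_output * Vex * (load / capacity).
Vout = 1.4 * 8.5 * (267.2 / 500)
Vout = 1.4 * 8.5 * 0.5344
Vout = 6.359 mV

6.359 mV


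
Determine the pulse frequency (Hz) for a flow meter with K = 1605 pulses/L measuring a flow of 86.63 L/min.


Frequency = K * Q / 60 (converting L/min to L/s).
f = 1605 * 86.63 / 60
f = 139041.15 / 60
f = 2317.35 Hz

2317.35 Hz


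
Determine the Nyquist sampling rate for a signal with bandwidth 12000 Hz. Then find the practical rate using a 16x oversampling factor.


By Nyquist theorem, fs_min = 2 * fmax.
fs_min = 2 * 12000 = 24000 Hz
Practical rate = 16 * fs_min = 16 * 24000 = 384000 Hz

fs_min = 24000 Hz, fs_practical = 384000 Hz


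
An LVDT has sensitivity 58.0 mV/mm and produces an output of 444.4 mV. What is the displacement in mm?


Displacement = Vout / sensitivity.
d = 444.4 / 58.0
d = 7.662 mm

7.662 mm


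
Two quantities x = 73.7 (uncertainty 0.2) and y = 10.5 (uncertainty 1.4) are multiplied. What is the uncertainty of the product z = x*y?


For a product z = x*y, the relative uncertainty is:
uz/z = sqrt((ux/x)^2 + (uy/y)^2)
Relative uncertainties: ux/x = 0.2/73.7 = 0.002714
uy/y = 1.4/10.5 = 0.133333
z = 73.7 * 10.5 = 773.9
uz = 773.9 * sqrt(0.002714^2 + 0.133333^2) = 103.201

103.201


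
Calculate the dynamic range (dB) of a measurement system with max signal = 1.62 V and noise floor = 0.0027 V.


Dynamic range = 20 * log10(Vmax / Vnoise).
DR = 20 * log10(1.62 / 0.0027)
DR = 20 * log10(600.0)
DR = 55.56 dB

55.56 dB


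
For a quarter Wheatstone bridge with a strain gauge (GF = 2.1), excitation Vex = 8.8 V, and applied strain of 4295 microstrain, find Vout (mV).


Quarter bridge output: Vout = (GF * epsilon * Vex) / 4.
Vout = (2.1 * 4295e-6 * 8.8) / 4
Vout = 0.0793716 / 4 V
Vout = 0.0198429 V = 19.8429 mV

19.8429 mV


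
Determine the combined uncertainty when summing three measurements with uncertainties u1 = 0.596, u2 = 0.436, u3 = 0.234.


For a sum of independent quantities, uc = sqrt(u1^2 + u2^2 + u3^2).
uc = sqrt(0.596^2 + 0.436^2 + 0.234^2)
uc = sqrt(0.355216 + 0.190096 + 0.054756)
uc = 0.7746

0.7746


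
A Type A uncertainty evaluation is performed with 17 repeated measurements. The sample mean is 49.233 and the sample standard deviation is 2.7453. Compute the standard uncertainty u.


The standard uncertainty for Type A evaluation is u = s / sqrt(n).
u = 2.7453 / sqrt(17)
u = 2.7453 / 4.1231
u = 0.6658

0.6658


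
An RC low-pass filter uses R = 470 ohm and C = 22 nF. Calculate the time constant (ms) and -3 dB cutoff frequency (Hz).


Time constant: tau = R * C.
tau = 470 * 2.20e-08 = 1.034e-05 s
tau = 0.0103 ms
Cutoff frequency: fc = 1 / (2*pi*R*C).
fc = 1 / (2*pi*1.034e-05) = 15392.16 Hz

tau = 0.0103 ms, fc = 15392.16 Hz


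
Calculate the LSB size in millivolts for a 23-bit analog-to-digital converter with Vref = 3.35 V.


The resolution (LSB) of an ADC is Vref / 2^n.
LSB = 3.35 / 2^23
LSB = 3.35 / 8388608
LSB = 4e-07 V = 0.00039935 mV

0.00039935 mV


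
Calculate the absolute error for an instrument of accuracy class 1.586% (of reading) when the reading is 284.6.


Absolute error = (accuracy% / 100) * reading.
Error = (1.586 / 100) * 284.6
Error = 0.01586 * 284.6
Error = 4.5138

4.5138


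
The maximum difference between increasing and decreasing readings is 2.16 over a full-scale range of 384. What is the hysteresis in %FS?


Hysteresis = (max difference / full scale) * 100%.
H = (2.16 / 384) * 100
H = 0.563 %FS

0.563 %FS


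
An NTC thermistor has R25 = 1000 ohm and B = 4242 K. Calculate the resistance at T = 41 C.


NTC thermistor equation: Rt = R25 * exp(B * (1/T - 1/T25)).
T in Kelvin: 314.15 K, T25 = 298.15 K
1/T - 1/T25 = 1/314.15 - 1/298.15 = -0.00017082
B * (1/T - 1/T25) = 4242 * -0.00017082 = -0.7246
Rt = 1000 * exp(-0.7246) = 484.5 ohm

484.5 ohm


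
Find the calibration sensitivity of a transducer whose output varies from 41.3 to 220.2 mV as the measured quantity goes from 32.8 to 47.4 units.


Sensitivity = (y2 - y1) / (x2 - x1).
S = (220.2 - 41.3) / (47.4 - 32.8)
S = 178.9 / 14.6
S = 12.2534 mV/unit

12.2534 mV/unit


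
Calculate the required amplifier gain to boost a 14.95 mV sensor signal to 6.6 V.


Gain = Vout / Vin (converting to same units).
G = 6.6 V / 14.95 mV
G = 6600.0 mV / 14.95 mV
G = 441.47

441.47


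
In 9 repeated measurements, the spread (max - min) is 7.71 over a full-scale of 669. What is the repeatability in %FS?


Repeatability = (spread / full scale) * 100%.
R = (7.71 / 669) * 100
R = 1.152 %FS

1.152 %FS


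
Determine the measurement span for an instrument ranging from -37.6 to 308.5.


Span = upper range - lower range.
Span = 308.5 - (-37.6)
Span = 346.1

346.1


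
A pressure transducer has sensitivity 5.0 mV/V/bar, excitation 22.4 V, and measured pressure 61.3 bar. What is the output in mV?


Output = sensitivity * Vex * P.
Vout = 5.0 * 22.4 * 61.3
Vout = 112.0 * 61.3
Vout = 6865.6 mV

6865.6 mV


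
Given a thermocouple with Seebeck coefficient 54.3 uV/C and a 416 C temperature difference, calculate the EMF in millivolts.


The thermocouple output V = sensitivity * dT.
V = 54.3 uV/C * 416 C
V = 22588.8 uV
V = 22.589 mV

22.589 mV


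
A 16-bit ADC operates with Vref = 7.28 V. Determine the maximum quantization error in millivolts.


The maximum quantization error is +/- LSB/2.
LSB = Vref / 2^n = 7.28 / 65536 = 0.00011108 V
Max error = LSB / 2 = 0.00011108 / 2 = 5.554e-05 V
Max error = 0.0555 mV

0.0555 mV


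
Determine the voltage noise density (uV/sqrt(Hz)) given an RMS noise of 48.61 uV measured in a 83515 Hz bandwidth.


Noise spectral density = Vrms / sqrt(BW).
NSD = 48.61 / sqrt(83515)
NSD = 48.61 / 288.9896
NSD = 0.1682 uV/sqrt(Hz)

0.1682 uV/sqrt(Hz)


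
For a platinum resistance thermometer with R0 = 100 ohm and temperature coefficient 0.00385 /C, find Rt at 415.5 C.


The RTD equation: Rt = R0 * (1 + alpha * T).
Rt = 100 * (1 + 0.00385 * 415.5)
Rt = 100 * (1 + 1.599675)
Rt = 100 * 2.599675
Rt = 259.967 ohm

259.967 ohm


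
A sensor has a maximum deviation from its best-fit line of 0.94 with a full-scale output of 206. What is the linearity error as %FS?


Linearity error = (max deviation / full scale) * 100%.
Linearity = (0.94 / 206) * 100
Linearity = 0.456 %FS

0.456 %FS


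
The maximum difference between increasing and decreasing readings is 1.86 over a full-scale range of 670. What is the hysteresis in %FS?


Hysteresis = (max difference / full scale) * 100%.
H = (1.86 / 670) * 100
H = 0.278 %FS

0.278 %FS


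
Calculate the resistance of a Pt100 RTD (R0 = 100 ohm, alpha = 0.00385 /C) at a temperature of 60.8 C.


The RTD equation: Rt = R0 * (1 + alpha * T).
Rt = 100 * (1 + 0.00385 * 60.8)
Rt = 100 * (1 + 0.23408)
Rt = 100 * 1.23408
Rt = 123.408 ohm

123.408 ohm


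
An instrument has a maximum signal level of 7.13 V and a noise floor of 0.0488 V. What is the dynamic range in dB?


Dynamic range = 20 * log10(Vmax / Vnoise).
DR = 20 * log10(7.13 / 0.0488)
DR = 20 * log10(146.11)
DR = 43.29 dB

43.29 dB


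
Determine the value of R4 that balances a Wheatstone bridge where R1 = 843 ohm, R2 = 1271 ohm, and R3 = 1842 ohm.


At balance: R1*R4 = R2*R3, so R4 = R2*R3/R1.
R4 = 1271 * 1842 / 843
R4 = 2341182 / 843
R4 = 2777.2 ohm

2777.2 ohm


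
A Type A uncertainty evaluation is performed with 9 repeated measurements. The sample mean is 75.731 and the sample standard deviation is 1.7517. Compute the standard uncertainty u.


The standard uncertainty for Type A evaluation is u = s / sqrt(n).
u = 1.7517 / sqrt(9)
u = 1.7517 / 3.0
u = 0.5839

0.5839


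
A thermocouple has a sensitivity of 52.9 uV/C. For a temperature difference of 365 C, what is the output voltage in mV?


The thermocouple output V = sensitivity * dT.
V = 52.9 uV/C * 365 C
V = 19308.5 uV
V = 19.308 mV

19.308 mV


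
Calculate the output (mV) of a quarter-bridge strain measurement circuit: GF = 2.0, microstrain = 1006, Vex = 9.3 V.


Quarter bridge output: Vout = (GF * epsilon * Vex) / 4.
Vout = (2.0 * 1006e-6 * 9.3) / 4
Vout = 0.0187116 / 4 V
Vout = 0.0046779 V = 4.6779 mV

4.6779 mV


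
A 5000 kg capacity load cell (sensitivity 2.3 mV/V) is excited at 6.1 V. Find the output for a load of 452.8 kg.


Vout = rated_output * Vex * (load / capacity).
Vout = 2.3 * 6.1 * (452.8 / 5000)
Vout = 2.3 * 6.1 * 0.09056
Vout = 1.271 mV

1.271 mV


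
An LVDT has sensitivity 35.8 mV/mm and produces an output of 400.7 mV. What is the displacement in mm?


Displacement = Vout / sensitivity.
d = 400.7 / 35.8
d = 11.193 mm

11.193 mm


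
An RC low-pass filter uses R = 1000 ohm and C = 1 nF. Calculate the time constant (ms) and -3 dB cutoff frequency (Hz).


Time constant: tau = R * C.
tau = 1000 * 1.00e-09 = 1e-06 s
tau = 0.001 ms
Cutoff frequency: fc = 1 / (2*pi*R*C).
fc = 1 / (2*pi*1e-06) = 159154.94 Hz

tau = 0.001 ms, fc = 159154.94 Hz


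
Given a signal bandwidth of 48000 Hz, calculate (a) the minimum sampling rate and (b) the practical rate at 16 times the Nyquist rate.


By Nyquist theorem, fs_min = 2 * fmax.
fs_min = 2 * 48000 = 96000 Hz
Practical rate = 16 * fs_min = 16 * 96000 = 1536000 Hz

fs_min = 96000 Hz, fs_practical = 1536000 Hz


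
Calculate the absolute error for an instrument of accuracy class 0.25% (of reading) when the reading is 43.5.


Absolute error = (accuracy% / 100) * reading.
Error = (0.25 / 100) * 43.5
Error = 0.0025 * 43.5
Error = 0.1087

0.1087


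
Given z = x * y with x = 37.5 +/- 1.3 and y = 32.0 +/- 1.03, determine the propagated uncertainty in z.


For a product z = x*y, the relative uncertainty is:
uz/z = sqrt((ux/x)^2 + (uy/y)^2)
Relative uncertainties: ux/x = 1.3/37.5 = 0.034667
uy/y = 1.03/32.0 = 0.032188
z = 37.5 * 32.0 = 1200.0
uz = 1200.0 * sqrt(0.034667^2 + 0.032188^2) = 56.767

56.767


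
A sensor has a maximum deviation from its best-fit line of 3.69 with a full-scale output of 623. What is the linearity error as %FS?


Linearity error = (max deviation / full scale) * 100%.
Linearity = (3.69 / 623) * 100
Linearity = 0.592 %FS

0.592 %FS


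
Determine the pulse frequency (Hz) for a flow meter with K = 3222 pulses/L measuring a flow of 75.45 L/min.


Frequency = K * Q / 60 (converting L/min to L/s).
f = 3222 * 75.45 / 60
f = 243099.9 / 60
f = 4051.67 Hz

4051.67 Hz


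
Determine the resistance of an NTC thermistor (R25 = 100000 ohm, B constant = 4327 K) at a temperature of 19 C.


NTC thermistor equation: Rt = R25 * exp(B * (1/T - 1/T25)).
T in Kelvin: 292.15 K, T25 = 298.15 K
1/T - 1/T25 = 1/292.15 - 1/298.15 = 6.888e-05
B * (1/T - 1/T25) = 4327 * 6.888e-05 = 0.2981
Rt = 100000 * exp(0.2981) = 134723.7 ohm

134723.7 ohm


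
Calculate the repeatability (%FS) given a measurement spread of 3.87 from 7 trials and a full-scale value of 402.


Repeatability = (spread / full scale) * 100%.
R = (3.87 / 402) * 100
R = 0.963 %FS

0.963 %FS


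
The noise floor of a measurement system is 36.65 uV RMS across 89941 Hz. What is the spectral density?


Noise spectral density = Vrms / sqrt(BW).
NSD = 36.65 / sqrt(89941)
NSD = 36.65 / 299.9017
NSD = 0.1222 uV/sqrt(Hz)

0.1222 uV/sqrt(Hz)


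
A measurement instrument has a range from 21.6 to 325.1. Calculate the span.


Span = upper range - lower range.
Span = 325.1 - (21.6)
Span = 303.5

303.5


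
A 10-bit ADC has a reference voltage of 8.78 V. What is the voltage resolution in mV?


The resolution (LSB) of an ADC is Vref / 2^n.
LSB = 8.78 / 2^10
LSB = 8.78 / 1024
LSB = 0.00857422 V = 8.57421875 mV

8.57421875 mV


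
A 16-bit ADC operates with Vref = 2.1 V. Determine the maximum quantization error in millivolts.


The maximum quantization error is +/- LSB/2.
LSB = Vref / 2^n = 2.1 / 65536 = 3.204e-05 V
Max error = LSB / 2 = 3.204e-05 / 2 = 1.602e-05 V
Max error = 0.016 mV

0.016 mV


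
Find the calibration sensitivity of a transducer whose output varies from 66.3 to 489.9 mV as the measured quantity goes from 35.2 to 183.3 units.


Sensitivity = (y2 - y1) / (x2 - x1).
S = (489.9 - 66.3) / (183.3 - 35.2)
S = 423.6 / 148.1
S = 2.8602 mV/unit

2.8602 mV/unit


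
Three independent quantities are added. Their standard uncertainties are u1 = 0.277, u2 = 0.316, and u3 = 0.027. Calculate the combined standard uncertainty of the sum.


For a sum of independent quantities, uc = sqrt(u1^2 + u2^2 + u3^2).
uc = sqrt(0.277^2 + 0.316^2 + 0.027^2)
uc = sqrt(0.076729 + 0.099856 + 0.000729)
uc = 0.4211

0.4211


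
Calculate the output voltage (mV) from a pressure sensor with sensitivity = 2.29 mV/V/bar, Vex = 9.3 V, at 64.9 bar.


Output = sensitivity * Vex * P.
Vout = 2.29 * 9.3 * 64.9
Vout = 21.297 * 64.9
Vout = 1382.18 mV

1382.18 mV


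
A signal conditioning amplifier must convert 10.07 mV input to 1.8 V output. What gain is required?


Gain = Vout / Vin (converting to same units).
G = 1.8 V / 10.07 mV
G = 1800.0 mV / 10.07 mV
G = 178.75

178.75


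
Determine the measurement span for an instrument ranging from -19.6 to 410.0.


Span = upper range - lower range.
Span = 410.0 - (-19.6)
Span = 429.6

429.6


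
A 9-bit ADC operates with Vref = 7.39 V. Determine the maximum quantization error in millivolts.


The maximum quantization error is +/- LSB/2.
LSB = Vref / 2^n = 7.39 / 512 = 0.01443359 V
Max error = LSB / 2 = 0.01443359 / 2 = 0.0072168 V
Max error = 7.2168 mV

7.2168 mV


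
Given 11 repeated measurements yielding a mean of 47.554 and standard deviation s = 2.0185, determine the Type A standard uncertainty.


The standard uncertainty for Type A evaluation is u = s / sqrt(n).
u = 2.0185 / sqrt(11)
u = 2.0185 / 3.3166
u = 0.6086

0.6086


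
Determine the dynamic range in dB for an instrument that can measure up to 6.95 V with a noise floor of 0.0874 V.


Dynamic range = 20 * log10(Vmax / Vnoise).
DR = 20 * log10(6.95 / 0.0874)
DR = 20 * log10(79.52)
DR = 38.01 dB

38.01 dB


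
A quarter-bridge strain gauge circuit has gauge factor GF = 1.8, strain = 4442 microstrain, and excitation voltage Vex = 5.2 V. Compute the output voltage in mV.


Quarter bridge output: Vout = (GF * epsilon * Vex) / 4.
Vout = (1.8 * 4442e-6 * 5.2) / 4
Vout = 0.04157712 / 4 V
Vout = 0.01039428 V = 10.3943 mV

10.3943 mV


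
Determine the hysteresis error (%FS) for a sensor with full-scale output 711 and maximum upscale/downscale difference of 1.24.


Hysteresis = (max difference / full scale) * 100%.
H = (1.24 / 711) * 100
H = 0.174 %FS

0.174 %FS


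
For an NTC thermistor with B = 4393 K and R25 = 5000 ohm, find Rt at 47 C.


NTC thermistor equation: Rt = R25 * exp(B * (1/T - 1/T25)).
T in Kelvin: 320.15 K, T25 = 298.15 K
1/T - 1/T25 = 1/320.15 - 1/298.15 = -0.00023048
B * (1/T - 1/T25) = 4393 * -0.00023048 = -1.0125
Rt = 5000 * exp(-1.0125) = 1816.5 ohm

1816.5 ohm


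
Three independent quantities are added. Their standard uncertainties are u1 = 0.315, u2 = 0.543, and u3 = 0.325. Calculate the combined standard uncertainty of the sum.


For a sum of independent quantities, uc = sqrt(u1^2 + u2^2 + u3^2).
uc = sqrt(0.315^2 + 0.543^2 + 0.325^2)
uc = sqrt(0.099225 + 0.294849 + 0.105625)
uc = 0.7069

0.7069


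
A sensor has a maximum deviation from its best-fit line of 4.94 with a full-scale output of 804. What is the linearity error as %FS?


Linearity error = (max deviation / full scale) * 100%.
Linearity = (4.94 / 804) * 100
Linearity = 0.614 %FS

0.614 %FS


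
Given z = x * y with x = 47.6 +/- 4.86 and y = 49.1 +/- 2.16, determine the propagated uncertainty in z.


For a product z = x*y, the relative uncertainty is:
uz/z = sqrt((ux/x)^2 + (uy/y)^2)
Relative uncertainties: ux/x = 4.86/47.6 = 0.102101
uy/y = 2.16/49.1 = 0.043992
z = 47.6 * 49.1 = 2337.2
uz = 2337.2 * sqrt(0.102101^2 + 0.043992^2) = 259.834

259.834


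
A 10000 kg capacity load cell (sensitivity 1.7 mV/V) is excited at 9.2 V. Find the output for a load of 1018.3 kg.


Vout = rated_output * Vex * (load / capacity).
Vout = 1.7 * 9.2 * (1018.3 / 10000)
Vout = 1.7 * 9.2 * 0.10183
Vout = 1.593 mV

1.593 mV


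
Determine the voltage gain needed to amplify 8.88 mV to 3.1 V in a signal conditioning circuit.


Gain = Vout / Vin (converting to same units).
G = 3.1 V / 8.88 mV
G = 3100.0 mV / 8.88 mV
G = 349.1

349.1


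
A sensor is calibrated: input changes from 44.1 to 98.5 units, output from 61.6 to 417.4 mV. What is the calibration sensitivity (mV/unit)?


Sensitivity = (y2 - y1) / (x2 - x1).
S = (417.4 - 61.6) / (98.5 - 44.1)
S = 355.8 / 54.4
S = 6.5404 mV/unit

6.5404 mV/unit


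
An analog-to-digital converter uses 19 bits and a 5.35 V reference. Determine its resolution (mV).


The resolution (LSB) of an ADC is Vref / 2^n.
LSB = 5.35 / 2^19
LSB = 5.35 / 524288
LSB = 1.02e-05 V = 0.01020432 mV

0.01020432 mV


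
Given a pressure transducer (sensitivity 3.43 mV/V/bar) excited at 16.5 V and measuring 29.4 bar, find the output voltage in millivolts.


Output = sensitivity * Vex * P.
Vout = 3.43 * 16.5 * 29.4
Vout = 56.595 * 29.4
Vout = 1663.89 mV

1663.89 mV


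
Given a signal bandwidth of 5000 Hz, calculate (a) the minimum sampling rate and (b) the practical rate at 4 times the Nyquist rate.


By Nyquist theorem, fs_min = 2 * fmax.
fs_min = 2 * 5000 = 10000 Hz
Practical rate = 4 * fs_min = 4 * 10000 = 40000 Hz

fs_min = 10000 Hz, fs_practical = 40000 Hz


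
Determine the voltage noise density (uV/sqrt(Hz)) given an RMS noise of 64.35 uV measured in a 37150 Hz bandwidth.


Noise spectral density = Vrms / sqrt(BW).
NSD = 64.35 / sqrt(37150)
NSD = 64.35 / 192.7434
NSD = 0.3339 uV/sqrt(Hz)

0.3339 uV/sqrt(Hz)


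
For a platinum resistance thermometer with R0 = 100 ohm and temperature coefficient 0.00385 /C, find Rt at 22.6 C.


The RTD equation: Rt = R0 * (1 + alpha * T).
Rt = 100 * (1 + 0.00385 * 22.6)
Rt = 100 * (1 + 0.08701)
Rt = 100 * 1.08701
Rt = 108.701 ohm

108.701 ohm


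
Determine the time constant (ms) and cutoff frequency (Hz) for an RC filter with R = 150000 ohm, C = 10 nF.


Time constant: tau = R * C.
tau = 150000 * 1.00e-08 = 0.0015 s
tau = 1.5 ms
Cutoff frequency: fc = 1 / (2*pi*R*C).
fc = 1 / (2*pi*0.0015) = 106.1 Hz

tau = 1.5 ms, fc = 106.1 Hz


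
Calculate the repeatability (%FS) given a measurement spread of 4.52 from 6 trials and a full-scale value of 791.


Repeatability = (spread / full scale) * 100%.
R = (4.52 / 791) * 100
R = 0.571 %FS

0.571 %FS


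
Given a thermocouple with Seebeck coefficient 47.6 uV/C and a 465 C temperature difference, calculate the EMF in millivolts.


The thermocouple output V = sensitivity * dT.
V = 47.6 uV/C * 465 C
V = 22134.0 uV
V = 22.134 mV

22.134 mV


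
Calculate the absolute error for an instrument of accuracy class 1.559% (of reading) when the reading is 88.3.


Absolute error = (accuracy% / 100) * reading.
Error = (1.559 / 100) * 88.3
Error = 0.01559 * 88.3
Error = 1.3766

1.3766


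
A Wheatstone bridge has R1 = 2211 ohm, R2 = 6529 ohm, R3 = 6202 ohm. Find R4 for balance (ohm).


At balance: R1*R4 = R2*R3, so R4 = R2*R3/R1.
R4 = 6529 * 6202 / 2211
R4 = 40492858 / 2211
R4 = 18314.27 ohm

18314.27 ohm


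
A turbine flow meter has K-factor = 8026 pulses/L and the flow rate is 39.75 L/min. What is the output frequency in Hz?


Frequency = K * Q / 60 (converting L/min to L/s).
f = 8026 * 39.75 / 60
f = 319033.5 / 60
f = 5317.23 Hz

5317.23 Hz


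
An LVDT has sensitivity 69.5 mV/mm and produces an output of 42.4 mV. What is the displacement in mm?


Displacement = Vout / sensitivity.
d = 42.4 / 69.5
d = 0.61 mm

0.61 mm


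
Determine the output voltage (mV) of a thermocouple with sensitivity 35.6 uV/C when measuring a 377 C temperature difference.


The thermocouple output V = sensitivity * dT.
V = 35.6 uV/C * 377 C
V = 13421.2 uV
V = 13.421 mV

13.421 mV


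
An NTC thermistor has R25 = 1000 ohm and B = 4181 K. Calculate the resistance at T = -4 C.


NTC thermistor equation: Rt = R25 * exp(B * (1/T - 1/T25)).
T in Kelvin: 269.15 K, T25 = 298.15 K
1/T - 1/T25 = 1/269.15 - 1/298.15 = 0.00036138
B * (1/T - 1/T25) = 4181 * 0.00036138 = 1.5109
Rt = 1000 * exp(1.5109) = 4531.0 ohm

4531.0 ohm


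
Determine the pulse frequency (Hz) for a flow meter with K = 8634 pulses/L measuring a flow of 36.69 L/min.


Frequency = K * Q / 60 (converting L/min to L/s).
f = 8634 * 36.69 / 60
f = 316781.46 / 60
f = 5279.69 Hz

5279.69 Hz


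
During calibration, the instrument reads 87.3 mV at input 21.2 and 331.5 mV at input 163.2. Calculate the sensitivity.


Sensitivity = (y2 - y1) / (x2 - x1).
S = (331.5 - 87.3) / (163.2 - 21.2)
S = 244.2 / 142.0
S = 1.7197 mV/unit

1.7197 mV/unit


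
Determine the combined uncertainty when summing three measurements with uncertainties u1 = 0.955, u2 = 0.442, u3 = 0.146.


For a sum of independent quantities, uc = sqrt(u1^2 + u2^2 + u3^2).
uc = sqrt(0.955^2 + 0.442^2 + 0.146^2)
uc = sqrt(0.912025 + 0.195364 + 0.021316)
uc = 1.0624

1.0624


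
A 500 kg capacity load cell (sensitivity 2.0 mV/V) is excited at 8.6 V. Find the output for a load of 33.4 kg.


Vout = rated_output * Vex * (load / capacity).
Vout = 2.0 * 8.6 * (33.4 / 500)
Vout = 2.0 * 8.6 * 0.0668
Vout = 1.149 mV

1.149 mV


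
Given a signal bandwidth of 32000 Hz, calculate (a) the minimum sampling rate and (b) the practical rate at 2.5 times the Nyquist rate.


By Nyquist theorem, fs_min = 2 * fmax.
fs_min = 2 * 32000 = 64000 Hz
Practical rate = 2.5 * fs_min = 2.5 * 64000 = 160000 Hz

fs_min = 64000 Hz, fs_practical = 160000 Hz


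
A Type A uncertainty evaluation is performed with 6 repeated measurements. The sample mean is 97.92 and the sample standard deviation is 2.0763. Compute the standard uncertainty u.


The standard uncertainty for Type A evaluation is u = s / sqrt(n).
u = 2.0763 / sqrt(6)
u = 2.0763 / 2.4495
u = 0.8476

0.8476


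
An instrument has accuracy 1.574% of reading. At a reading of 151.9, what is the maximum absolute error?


Absolute error = (accuracy% / 100) * reading.
Error = (1.574 / 100) * 151.9
Error = 0.01574 * 151.9
Error = 2.3909

2.3909


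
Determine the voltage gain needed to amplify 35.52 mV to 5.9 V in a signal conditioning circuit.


Gain = Vout / Vin (converting to same units).
G = 5.9 V / 35.52 mV
G = 5900.0 mV / 35.52 mV
G = 166.1

166.1


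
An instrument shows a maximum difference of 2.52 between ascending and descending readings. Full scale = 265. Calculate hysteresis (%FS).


Hysteresis = (max difference / full scale) * 100%.
H = (2.52 / 265) * 100
H = 0.951 %FS

0.951 %FS


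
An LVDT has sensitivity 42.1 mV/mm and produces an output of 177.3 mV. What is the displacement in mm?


Displacement = Vout / sensitivity.
d = 177.3 / 42.1
d = 4.211 mm

4.211 mm


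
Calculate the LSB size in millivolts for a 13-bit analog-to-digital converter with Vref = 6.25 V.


The resolution (LSB) of an ADC is Vref / 2^n.
LSB = 6.25 / 2^13
LSB = 6.25 / 8192
LSB = 0.00076294 V = 0.76293945 mV

0.76293945 mV


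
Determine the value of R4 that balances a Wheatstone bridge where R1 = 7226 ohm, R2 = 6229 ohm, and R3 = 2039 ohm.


At balance: R1*R4 = R2*R3, so R4 = R2*R3/R1.
R4 = 6229 * 2039 / 7226
R4 = 12700931 / 7226
R4 = 1757.67 ohm

1757.67 ohm


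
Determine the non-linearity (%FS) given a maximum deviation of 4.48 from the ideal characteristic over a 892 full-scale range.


Linearity error = (max deviation / full scale) * 100%.
Linearity = (4.48 / 892) * 100
Linearity = 0.502 %FS

0.502 %FS


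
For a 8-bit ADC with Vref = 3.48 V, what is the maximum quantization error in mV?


The maximum quantization error is +/- LSB/2.
LSB = Vref / 2^n = 3.48 / 256 = 0.01359375 V
Max error = LSB / 2 = 0.01359375 / 2 = 0.00679687 V
Max error = 6.7969 mV

6.7969 mV


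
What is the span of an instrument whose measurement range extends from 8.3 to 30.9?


Span = upper range - lower range.
Span = 30.9 - (8.3)
Span = 22.6

22.6


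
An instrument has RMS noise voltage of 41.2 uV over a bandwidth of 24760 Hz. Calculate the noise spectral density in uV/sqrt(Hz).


Noise spectral density = Vrms / sqrt(BW).
NSD = 41.2 / sqrt(24760)
NSD = 41.2 / 157.3531
NSD = 0.2618 uV/sqrt(Hz)

0.2618 uV/sqrt(Hz)


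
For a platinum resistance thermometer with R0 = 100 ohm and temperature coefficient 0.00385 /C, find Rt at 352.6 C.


The RTD equation: Rt = R0 * (1 + alpha * T).
Rt = 100 * (1 + 0.00385 * 352.6)
Rt = 100 * (1 + 1.35751)
Rt = 100 * 2.35751
Rt = 235.751 ohm

235.751 ohm


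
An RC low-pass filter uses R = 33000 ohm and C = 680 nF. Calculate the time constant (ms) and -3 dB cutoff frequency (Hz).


Time constant: tau = R * C.
tau = 33000 * 6.80e-07 = 0.02244 s
tau = 22.44 ms
Cutoff frequency: fc = 1 / (2*pi*R*C).
fc = 1 / (2*pi*0.02244) = 7.09 Hz

tau = 22.44 ms, fc = 7.09 Hz


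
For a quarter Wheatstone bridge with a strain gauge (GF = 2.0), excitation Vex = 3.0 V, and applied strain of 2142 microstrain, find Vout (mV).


Quarter bridge output: Vout = (GF * epsilon * Vex) / 4.
Vout = (2.0 * 2142e-6 * 3.0) / 4
Vout = 0.012852 / 4 V
Vout = 0.003213 V = 3.213 mV

3.213 mV


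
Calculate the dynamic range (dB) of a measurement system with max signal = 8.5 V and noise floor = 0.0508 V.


Dynamic range = 20 * log10(Vmax / Vnoise).
DR = 20 * log10(8.5 / 0.0508)
DR = 20 * log10(167.32)
DR = 44.47 dB

44.47 dB


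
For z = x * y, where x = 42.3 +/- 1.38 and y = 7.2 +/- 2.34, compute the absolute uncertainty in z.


For a product z = x*y, the relative uncertainty is:
uz/z = sqrt((ux/x)^2 + (uy/y)^2)
Relative uncertainties: ux/x = 1.38/42.3 = 0.032624
uy/y = 2.34/7.2 = 0.325
z = 42.3 * 7.2 = 304.6
uz = 304.6 * sqrt(0.032624^2 + 0.325^2) = 99.479

99.479


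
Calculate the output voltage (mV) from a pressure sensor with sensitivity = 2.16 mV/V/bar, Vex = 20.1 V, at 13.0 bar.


Output = sensitivity * Vex * P.
Vout = 2.16 * 20.1 * 13.0
Vout = 43.416 * 13.0
Vout = 564.41 mV

564.41 mV


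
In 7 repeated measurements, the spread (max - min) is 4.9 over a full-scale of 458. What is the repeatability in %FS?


Repeatability = (spread / full scale) * 100%.
R = (4.9 / 458) * 100
R = 1.07 %FS

1.07 %FS


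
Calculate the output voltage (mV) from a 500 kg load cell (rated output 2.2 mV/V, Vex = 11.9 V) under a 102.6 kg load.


Vout = rated_output * Vex * (load / capacity).
Vout = 2.2 * 11.9 * (102.6 / 500)
Vout = 2.2 * 11.9 * 0.2052
Vout = 5.372 mV

5.372 mV


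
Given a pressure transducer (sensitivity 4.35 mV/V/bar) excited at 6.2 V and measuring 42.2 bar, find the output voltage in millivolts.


Output = sensitivity * Vex * P.
Vout = 4.35 * 6.2 * 42.2
Vout = 26.97 * 42.2
Vout = 1138.13 mV

1138.13 mV


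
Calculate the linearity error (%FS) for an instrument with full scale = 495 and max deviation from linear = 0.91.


Linearity error = (max deviation / full scale) * 100%.
Linearity = (0.91 / 495) * 100
Linearity = 0.184 %FS

0.184 %FS


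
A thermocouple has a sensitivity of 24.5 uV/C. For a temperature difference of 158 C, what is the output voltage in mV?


The thermocouple output V = sensitivity * dT.
V = 24.5 uV/C * 158 C
V = 3871.0 uV
V = 3.871 mV

3.871 mV


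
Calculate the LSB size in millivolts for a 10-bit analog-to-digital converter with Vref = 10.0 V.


The resolution (LSB) of an ADC is Vref / 2^n.
LSB = 10.0 / 2^10
LSB = 10.0 / 1024
LSB = 0.00976562 V = 9.765625 mV

9.765625 mV


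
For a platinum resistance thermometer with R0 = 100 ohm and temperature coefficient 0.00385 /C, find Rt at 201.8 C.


The RTD equation: Rt = R0 * (1 + alpha * T).
Rt = 100 * (1 + 0.00385 * 201.8)
Rt = 100 * (1 + 0.77693)
Rt = 100 * 1.77693
Rt = 177.693 ohm

177.693 ohm


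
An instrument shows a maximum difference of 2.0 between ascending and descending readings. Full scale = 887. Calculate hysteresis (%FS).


Hysteresis = (max difference / full scale) * 100%.
H = (2.0 / 887) * 100
H = 0.225 %FS

0.225 %FS


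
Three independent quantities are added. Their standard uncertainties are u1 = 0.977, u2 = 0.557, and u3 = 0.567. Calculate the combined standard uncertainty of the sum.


For a sum of independent quantities, uc = sqrt(u1^2 + u2^2 + u3^2).
uc = sqrt(0.977^2 + 0.557^2 + 0.567^2)
uc = sqrt(0.954529 + 0.310249 + 0.321489)
uc = 1.2595

1.2595


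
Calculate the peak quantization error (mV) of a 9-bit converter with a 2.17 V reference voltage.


The maximum quantization error is +/- LSB/2.
LSB = Vref / 2^n = 2.17 / 512 = 0.00423828 V
Max error = LSB / 2 = 0.00423828 / 2 = 0.00211914 V
Max error = 2.1191 mV

2.1191 mV


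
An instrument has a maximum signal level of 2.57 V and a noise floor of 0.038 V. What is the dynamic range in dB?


Dynamic range = 20 * log10(Vmax / Vnoise).
DR = 20 * log10(2.57 / 0.038)
DR = 20 * log10(67.63)
DR = 36.6 dB

36.6 dB


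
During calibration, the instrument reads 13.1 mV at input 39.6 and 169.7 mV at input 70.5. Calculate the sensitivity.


Sensitivity = (y2 - y1) / (x2 - x1).
S = (169.7 - 13.1) / (70.5 - 39.6)
S = 156.6 / 30.9
S = 5.068 mV/unit

5.068 mV/unit


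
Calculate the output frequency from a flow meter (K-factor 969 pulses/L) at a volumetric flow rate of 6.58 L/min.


Frequency = K * Q / 60 (converting L/min to L/s).
f = 969 * 6.58 / 60
f = 6376.02 / 60
f = 106.27 Hz

106.27 Hz


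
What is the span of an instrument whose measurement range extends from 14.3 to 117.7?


Span = upper range - lower range.
Span = 117.7 - (14.3)
Span = 103.4

103.4


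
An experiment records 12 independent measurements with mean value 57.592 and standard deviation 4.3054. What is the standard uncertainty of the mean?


The standard uncertainty for Type A evaluation is u = s / sqrt(n).
u = 4.3054 / sqrt(12)
u = 4.3054 / 3.4641
u = 1.2429

1.2429


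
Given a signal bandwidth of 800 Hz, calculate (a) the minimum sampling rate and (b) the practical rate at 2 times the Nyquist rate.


By Nyquist theorem, fs_min = 2 * fmax.
fs_min = 2 * 800 = 1600 Hz
Practical rate = 2 * fs_min = 2 * 1600 = 3200 Hz

fs_min = 1600 Hz, fs_practical = 3200 Hz


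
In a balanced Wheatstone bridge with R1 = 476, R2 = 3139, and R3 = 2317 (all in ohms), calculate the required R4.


At balance: R1*R4 = R2*R3, so R4 = R2*R3/R1.
R4 = 3139 * 2317 / 476
R4 = 7273063 / 476
R4 = 15279.54 ohm

15279.54 ohm


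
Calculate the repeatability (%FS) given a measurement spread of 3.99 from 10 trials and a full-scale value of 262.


Repeatability = (spread / full scale) * 100%.
R = (3.99 / 262) * 100
R = 1.523 %FS

1.523 %FS


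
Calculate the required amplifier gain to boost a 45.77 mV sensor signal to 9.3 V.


Gain = Vout / Vin (converting to same units).
G = 9.3 V / 45.77 mV
G = 9300.0 mV / 45.77 mV
G = 203.19

203.19


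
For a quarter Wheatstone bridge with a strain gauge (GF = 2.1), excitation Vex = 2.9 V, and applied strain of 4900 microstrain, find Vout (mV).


Quarter bridge output: Vout = (GF * epsilon * Vex) / 4.
Vout = (2.1 * 4900e-6 * 2.9) / 4
Vout = 0.029841 / 4 V
Vout = 0.00746025 V = 7.4602 mV

7.4602 mV


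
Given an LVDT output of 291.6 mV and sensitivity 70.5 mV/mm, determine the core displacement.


Displacement = Vout / sensitivity.
d = 291.6 / 70.5
d = 4.136 mm

4.136 mm


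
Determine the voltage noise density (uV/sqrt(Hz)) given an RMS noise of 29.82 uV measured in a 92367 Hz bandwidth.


Noise spectral density = Vrms / sqrt(BW).
NSD = 29.82 / sqrt(92367)
NSD = 29.82 / 303.9194
NSD = 0.0981 uV/sqrt(Hz)

0.0981 uV/sqrt(Hz)


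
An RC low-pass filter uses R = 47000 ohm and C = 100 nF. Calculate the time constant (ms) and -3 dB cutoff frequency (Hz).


Time constant: tau = R * C.
tau = 47000 * 1.00e-07 = 0.0047 s
tau = 4.7 ms
Cutoff frequency: fc = 1 / (2*pi*R*C).
fc = 1 / (2*pi*0.0047) = 33.86 Hz

tau = 4.7 ms, fc = 33.86 Hz


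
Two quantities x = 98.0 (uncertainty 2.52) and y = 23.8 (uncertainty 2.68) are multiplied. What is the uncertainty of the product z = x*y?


For a product z = x*y, the relative uncertainty is:
uz/z = sqrt((ux/x)^2 + (uy/y)^2)
Relative uncertainties: ux/x = 2.52/98.0 = 0.025714
uy/y = 2.68/23.8 = 0.112605
z = 98.0 * 23.8 = 2332.4
uz = 2332.4 * sqrt(0.025714^2 + 0.112605^2) = 269.401

269.401


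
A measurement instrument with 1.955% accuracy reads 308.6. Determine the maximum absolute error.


Absolute error = (accuracy% / 100) * reading.
Error = (1.955 / 100) * 308.6
Error = 0.01955 * 308.6
Error = 6.0331

6.0331


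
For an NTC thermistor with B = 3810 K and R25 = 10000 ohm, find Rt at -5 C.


NTC thermistor equation: Rt = R25 * exp(B * (1/T - 1/T25)).
T in Kelvin: 268.15 K, T25 = 298.15 K
1/T - 1/T25 = 1/268.15 - 1/298.15 = 0.00037524
B * (1/T - 1/T25) = 3810 * 0.00037524 = 1.4297
Rt = 10000 * exp(1.4297) = 41772.9 ohm

41772.9 ohm


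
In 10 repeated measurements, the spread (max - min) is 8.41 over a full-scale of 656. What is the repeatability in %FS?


Repeatability = (spread / full scale) * 100%.
R = (8.41 / 656) * 100
R = 1.282 %FS

1.282 %FS


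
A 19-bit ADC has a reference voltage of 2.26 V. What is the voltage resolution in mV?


The resolution (LSB) of an ADC is Vref / 2^n.
LSB = 2.26 / 2^19
LSB = 2.26 / 524288
LSB = 4.31e-06 V = 0.00431061 mV

0.00431061 mV


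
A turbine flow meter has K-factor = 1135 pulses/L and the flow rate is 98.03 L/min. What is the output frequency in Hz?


Frequency = K * Q / 60 (converting L/min to L/s).
f = 1135 * 98.03 / 60
f = 111264.05 / 60
f = 1854.4 Hz

1854.4 Hz


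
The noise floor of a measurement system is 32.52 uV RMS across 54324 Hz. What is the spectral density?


Noise spectral density = Vrms / sqrt(BW).
NSD = 32.52 / sqrt(54324)
NSD = 32.52 / 233.0751
NSD = 0.1395 uV/sqrt(Hz)

0.1395 uV/sqrt(Hz)
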